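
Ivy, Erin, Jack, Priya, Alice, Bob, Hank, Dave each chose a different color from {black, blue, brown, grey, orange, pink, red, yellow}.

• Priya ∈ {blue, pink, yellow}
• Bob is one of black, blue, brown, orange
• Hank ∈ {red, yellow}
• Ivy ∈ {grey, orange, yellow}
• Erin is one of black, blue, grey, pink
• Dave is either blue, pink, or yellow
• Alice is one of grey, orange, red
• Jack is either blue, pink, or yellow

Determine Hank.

The 8 variables together cover exactly {black, blue, brown, grey, orange, pink, red, yellow} — 8 values for 8 variables — and brown appears only in Bob's list, so Bob = brown.
The 7 still-open variables together cover exactly {black, blue, grey, orange, pink, red, yellow} — 7 values for 7 variables — and black appears only in Erin's list, so Erin = black.
Jack, Priya, Dave between them cover only {blue, pink, yellow} — a naked triple. Remove those values from Ivy, Hank.
So Hank = red.

red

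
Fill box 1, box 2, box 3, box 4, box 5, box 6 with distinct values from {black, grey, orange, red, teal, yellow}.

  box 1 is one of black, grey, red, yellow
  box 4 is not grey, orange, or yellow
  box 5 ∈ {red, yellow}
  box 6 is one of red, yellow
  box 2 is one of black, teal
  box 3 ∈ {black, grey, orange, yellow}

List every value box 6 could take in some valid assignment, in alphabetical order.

red, yellow

The 6 variables together cover exactly {black, grey, orange, red, teal, yellow} — 6 values for 6 variables — and orange appears only in box 3's list, so box 3 = orange.
The 5 still-open variables draw from only 5 values {black, grey, red, teal, yellow}, so each is used; only box 1 can be grey, hence box 1 = grey.
box 5 and box 6 share exactly the 2 values {red, yellow}; by pigeonhole those values go to them, so strike red, yellow from box 4.
No further eliminations apply; box 6 can still be any of red, yellow.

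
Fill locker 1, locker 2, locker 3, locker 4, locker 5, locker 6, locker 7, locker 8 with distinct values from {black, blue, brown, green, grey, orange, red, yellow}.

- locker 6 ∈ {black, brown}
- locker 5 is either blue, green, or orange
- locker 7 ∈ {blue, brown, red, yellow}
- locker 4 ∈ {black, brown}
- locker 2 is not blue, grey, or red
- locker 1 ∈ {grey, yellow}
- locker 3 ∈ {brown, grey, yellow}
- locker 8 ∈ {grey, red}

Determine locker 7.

blue

locker 4 and locker 6 share exactly the 2 values {black, brown}; by pigeonhole those values go to them, so strike black, brown from locker 2, locker 3, locker 7.
locker 1 and locker 3 share exactly the 2 values {grey, yellow}; by pigeonhole those values go to them, so strike grey, yellow from locker 2, locker 7, locker 8.
That leaves locker 8 = red. Strike red from locker 7.
So locker 7 = blue.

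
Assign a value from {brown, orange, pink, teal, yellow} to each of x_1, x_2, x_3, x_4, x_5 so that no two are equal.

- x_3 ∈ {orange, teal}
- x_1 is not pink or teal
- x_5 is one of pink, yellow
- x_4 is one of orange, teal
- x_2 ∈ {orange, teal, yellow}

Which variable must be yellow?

The 5 variables draw from only 5 values {brown, orange, pink, teal, yellow}, so each is used; only x_1 can be brown, hence x_1 = brown.
The 4 still-open variables together cover exactly {orange, pink, teal, yellow} — 4 values for 4 variables — and pink appears only in x_5's list, so x_5 = pink.
The 3 still-open variables draw from only 3 values {orange, teal, yellow}, so each is used; only x_2 can be yellow, hence x_2 = yellow.

x_2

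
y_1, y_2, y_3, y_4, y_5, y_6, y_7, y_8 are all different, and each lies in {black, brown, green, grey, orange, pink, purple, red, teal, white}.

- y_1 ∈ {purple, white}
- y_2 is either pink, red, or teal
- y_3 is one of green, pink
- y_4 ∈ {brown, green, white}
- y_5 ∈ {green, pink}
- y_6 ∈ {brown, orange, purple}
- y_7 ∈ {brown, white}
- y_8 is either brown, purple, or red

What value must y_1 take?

purple

The 8 variables draw from only 8 values {brown, green, orange, pink, purple, red, teal, white}, so each is used; only y_6 can be orange, hence y_6 = orange.
Among the 7 still-open variables, teal fits only y_2 (and all 7 values in {brown, green, pink, purple, red, teal, white} must be used), so y_2 = teal.
The 6 still-open variables together cover exactly {brown, green, pink, purple, red, white} — 6 values for 6 variables — and red appears only in y_8's list, so y_8 = red.
The 5 still-open variables draw from only 5 values {brown, green, pink, purple, white}, so each is used; only y_1 can be purple, hence y_1 = purple.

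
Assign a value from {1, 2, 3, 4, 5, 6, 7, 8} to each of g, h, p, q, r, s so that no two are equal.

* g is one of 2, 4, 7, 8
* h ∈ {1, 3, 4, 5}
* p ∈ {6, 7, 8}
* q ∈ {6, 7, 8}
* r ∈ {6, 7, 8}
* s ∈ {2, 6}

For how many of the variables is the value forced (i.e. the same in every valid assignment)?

p, q, r between them cover only {6, 7, 8} — a naked triple. Remove those values from g, s.
s must be 2 (only option left). Strike 2 from g.
g's domain is down to {4}, so g = 4. Strike 4 from h.
Determined: g=4, s=2. The other variables each still have more than one consistent value. That makes 2.

2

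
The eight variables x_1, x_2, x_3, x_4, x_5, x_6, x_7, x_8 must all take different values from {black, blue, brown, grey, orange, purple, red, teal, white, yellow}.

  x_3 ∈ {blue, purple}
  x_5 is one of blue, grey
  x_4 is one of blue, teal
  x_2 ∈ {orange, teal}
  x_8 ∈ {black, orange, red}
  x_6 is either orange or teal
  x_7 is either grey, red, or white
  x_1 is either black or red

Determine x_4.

blue

The 8 variables draw from only 8 values {black, blue, grey, orange, purple, red, teal, white}, so each is used; only x_3 can be purple, hence x_3 = purple.
The 7 still-open variables draw from only 7 values {black, blue, grey, orange, red, teal, white}, so each is used; only x_7 can be white, hence x_7 = white.
The 6 still-open variables together cover exactly {black, blue, grey, orange, red, teal} — 6 values for 6 variables — and grey appears only in x_5's list, so x_5 = grey.
Among the 5 still-open variables, blue fits only x_4 (and all 5 values in {black, blue, orange, red, teal} must be used), so x_4 = blue.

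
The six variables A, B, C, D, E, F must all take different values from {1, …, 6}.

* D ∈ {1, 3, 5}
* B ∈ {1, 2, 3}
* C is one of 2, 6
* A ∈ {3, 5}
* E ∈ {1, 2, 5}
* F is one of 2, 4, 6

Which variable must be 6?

C

The 6 variables together cover exactly {1, 2, 3, 4, 5, 6} — 6 values for 6 variables — and 4 appears only in F's list, so F = 4.
The 5 still-open variables draw from only 5 values {1, 2, 3, 5, 6}, so each is used; only C can be 6, hence C = 6.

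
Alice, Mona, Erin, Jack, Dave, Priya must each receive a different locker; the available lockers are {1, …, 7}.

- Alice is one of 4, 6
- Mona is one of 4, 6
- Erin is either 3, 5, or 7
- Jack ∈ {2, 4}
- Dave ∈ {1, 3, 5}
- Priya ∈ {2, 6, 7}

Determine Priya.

7

Alice and Mona between them cover only {4, 6} — a naked pair. Remove those values from Jack, Priya.
Jack has just one choice, so Jack = 2. Remove 2 from Priya.
So Priya = 7.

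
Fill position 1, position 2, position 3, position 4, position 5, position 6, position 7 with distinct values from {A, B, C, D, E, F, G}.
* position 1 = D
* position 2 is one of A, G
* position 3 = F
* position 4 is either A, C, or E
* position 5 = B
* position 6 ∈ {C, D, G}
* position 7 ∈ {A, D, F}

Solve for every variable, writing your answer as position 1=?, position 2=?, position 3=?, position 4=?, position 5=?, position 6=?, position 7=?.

position 1=D, position 2=G, position 3=F, position 4=E, position 5=B, position 6=C, position 7=A

position 1's domain is down to {D}, so position 1 = D. Strike D from position 6, position 7.
position 3 has just one choice, so position 3 = F. Remove F from position 7.
position 5 must be B (only option left).
position 7 has just one choice, so position 7 = A. So position 2, position 4 can't be A.
That leaves position 2 = G. Strike G from position 6.
position 6 must be C (only option left). So position 4 can't be C.
position 4's domain is down to {E}, so position 4 = E.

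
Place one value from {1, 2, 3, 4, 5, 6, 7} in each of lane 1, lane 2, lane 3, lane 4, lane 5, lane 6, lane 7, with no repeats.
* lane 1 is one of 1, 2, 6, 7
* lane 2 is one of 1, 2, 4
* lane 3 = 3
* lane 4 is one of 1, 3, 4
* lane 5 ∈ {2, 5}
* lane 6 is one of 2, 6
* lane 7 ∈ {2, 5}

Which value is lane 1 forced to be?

7

lane 3's domain is down to {3}, so lane 3 = 3. So lane 4 can't be 3.
The 6 still-open variables together cover exactly {1, 2, 4, 5, 6, 7} — 6 values for 6 variables — and 7 appears only in lane 1's list, so lane 1 = 7.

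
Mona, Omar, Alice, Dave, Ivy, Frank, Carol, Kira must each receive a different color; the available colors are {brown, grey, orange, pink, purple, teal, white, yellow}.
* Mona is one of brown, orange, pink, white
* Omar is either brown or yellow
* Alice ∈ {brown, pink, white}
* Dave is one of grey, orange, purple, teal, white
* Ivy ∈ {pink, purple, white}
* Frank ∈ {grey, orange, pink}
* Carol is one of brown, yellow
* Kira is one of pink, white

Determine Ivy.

purple

Among the 8 variables, teal fits only Dave (and all 8 values in {brown, grey, orange, pink, purple, teal, white, yellow} must be used), so Dave = teal.
The 7 still-open variables draw from only 7 values {brown, grey, orange, pink, purple, white, yellow}, so each is used; only Frank can be grey, hence Frank = grey.
Among the 6 still-open variables, orange fits only Mona (and all 6 values in {brown, orange, pink, purple, white, yellow} must be used), so Mona = orange.
The 5 still-open variables together cover exactly {brown, pink, purple, white, yellow} — 5 values for 5 variables — and purple appears only in Ivy's list, so Ivy = purple.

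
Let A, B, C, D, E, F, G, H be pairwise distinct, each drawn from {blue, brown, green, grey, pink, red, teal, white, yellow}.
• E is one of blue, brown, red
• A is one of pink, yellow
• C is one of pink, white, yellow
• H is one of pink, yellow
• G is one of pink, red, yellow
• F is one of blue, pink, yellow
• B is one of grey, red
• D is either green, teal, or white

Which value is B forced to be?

grey

A and H share exactly the 2 values {pink, yellow}; by pigeonhole those values go to them, so strike pink, yellow from C, F, G.
C must be white (only option left). Strike white from D.
That leaves F = blue. Strike blue from E.
G has just one choice, so G = red. Strike red from B, E.
So B = grey.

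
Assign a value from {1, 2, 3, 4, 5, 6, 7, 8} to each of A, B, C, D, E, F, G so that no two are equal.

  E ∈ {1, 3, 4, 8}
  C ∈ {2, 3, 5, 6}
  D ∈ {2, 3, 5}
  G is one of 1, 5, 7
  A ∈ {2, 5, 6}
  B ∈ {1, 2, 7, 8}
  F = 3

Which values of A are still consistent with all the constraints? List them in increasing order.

F must be 3 (only option left). Eliminate 3 elsewhere: C, D, E.
A, C, D share exactly the 3 values {2, 5, 6}; by pigeonhole those values go to them, so strike 2, 5, 6 from B, G.
No further eliminations apply; A can still be any of 2, 5, 6.

2, 5, 6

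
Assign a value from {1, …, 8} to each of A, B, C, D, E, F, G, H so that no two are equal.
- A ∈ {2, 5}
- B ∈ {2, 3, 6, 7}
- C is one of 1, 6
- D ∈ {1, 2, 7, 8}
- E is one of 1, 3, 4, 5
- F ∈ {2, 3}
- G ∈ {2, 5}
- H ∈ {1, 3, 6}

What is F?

3

The 8 variables draw from only 8 values {1, 2, 3, 4, 5, 6, 7, 8}, so each is used; only E can be 4, hence E = 4.
Among the 7 still-open variables, 8 fits only D (and all 7 values in {1, 2, 3, 5, 6, 7, 8} must be used), so D = 8.
The 6 still-open variables together cover exactly {1, 2, 3, 5, 6, 7} — 6 values for 6 variables — and 7 appears only in B's list, so B = 7.
A and G between them cover only {2, 5} — a naked pair. Remove those values from F.
So F = 3.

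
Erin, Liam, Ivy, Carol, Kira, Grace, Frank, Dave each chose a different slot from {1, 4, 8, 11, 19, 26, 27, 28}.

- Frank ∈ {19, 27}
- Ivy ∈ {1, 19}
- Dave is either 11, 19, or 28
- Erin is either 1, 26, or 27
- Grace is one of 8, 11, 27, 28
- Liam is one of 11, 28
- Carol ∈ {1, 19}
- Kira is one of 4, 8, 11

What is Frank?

27

The 8 variables draw from only 8 values {1, 4, 8, 11, 19, 26, 27, 28}, so each is used; only Kira can be 4, hence Kira = 4.
The 7 still-open variables together cover exactly {1, 8, 11, 19, 26, 27, 28} — 7 values for 7 variables — and 8 appears only in Grace's list, so Grace = 8.
Among the 6 still-open variables, 26 fits only Erin (and all 6 values in {1, 11, 19, 26, 27, 28} must be used), so Erin = 26.
Among the 5 still-open variables, 27 fits only Frank (and all 5 values in {1, 11, 19, 27, 28} must be used), so Frank = 27.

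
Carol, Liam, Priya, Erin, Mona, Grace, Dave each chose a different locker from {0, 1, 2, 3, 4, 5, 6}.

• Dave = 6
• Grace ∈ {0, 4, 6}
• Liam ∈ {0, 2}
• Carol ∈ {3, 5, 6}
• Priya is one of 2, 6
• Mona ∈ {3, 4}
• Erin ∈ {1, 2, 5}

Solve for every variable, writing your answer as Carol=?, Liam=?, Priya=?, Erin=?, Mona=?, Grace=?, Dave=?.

Carol=5, Liam=0, Priya=2, Erin=1, Mona=3, Grace=4, Dave=6

Dave has just one choice, so Dave = 6. So Carol, Priya, Grace can't be 6.
That leaves Priya = 2. Eliminate 2 elsewhere: Liam, Erin.
Liam has just one choice, so Liam = 0. Strike 0 from Grace.
Grace's domain is down to {4}, so Grace = 4. So Mona can't be 4.
Mona's domain is down to {3}, so Mona = 3. Remove 3 from Carol.
Carol has just one choice, so Carol = 5. Strike 5 from Erin.
Erin must be 1 (only option left).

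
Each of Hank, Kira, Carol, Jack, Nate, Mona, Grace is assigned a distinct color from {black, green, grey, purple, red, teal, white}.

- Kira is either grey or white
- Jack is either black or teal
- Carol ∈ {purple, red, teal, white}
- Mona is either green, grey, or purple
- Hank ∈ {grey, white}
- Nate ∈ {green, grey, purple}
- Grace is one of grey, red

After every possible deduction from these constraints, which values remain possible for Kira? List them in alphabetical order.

grey, white

Among the 7 variables, black fits only Jack (and all 7 values in {black, green, grey, purple, red, teal, white} must be used), so Jack = black.
The 6 still-open variables together cover exactly {green, grey, purple, red, teal, white} — 6 values for 6 variables — and teal appears only in Carol's list, so Carol = teal.
Among the 5 still-open variables, red fits only Grace (and all 5 values in {green, grey, purple, red, white} must be used), so Grace = red.
Hank and Kira share exactly the 2 values {grey, white}; by pigeonhole those values go to them, so strike grey, white from Nate, Mona.
No further eliminations apply; Kira can still be any of grey, white.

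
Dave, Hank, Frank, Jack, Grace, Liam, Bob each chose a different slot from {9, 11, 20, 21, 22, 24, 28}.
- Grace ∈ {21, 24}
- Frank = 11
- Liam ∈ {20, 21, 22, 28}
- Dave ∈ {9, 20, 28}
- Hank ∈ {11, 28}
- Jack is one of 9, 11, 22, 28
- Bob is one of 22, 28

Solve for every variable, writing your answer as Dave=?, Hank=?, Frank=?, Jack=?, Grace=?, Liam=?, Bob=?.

Dave=20, Hank=28, Frank=11, Jack=9, Grace=24, Liam=21, Bob=22

Frank must be 11 (only option left). Remove 11 from Hank, Jack.
Hank has just one choice, so Hank = 28. Remove 28 from Dave, Jack, Liam, Bob.
Bob has just one choice, so Bob = 22. Eliminate 22 elsewhere: Jack, Liam.
Jack must be 9 (only option left). Eliminate 9 elsewhere: Dave.
Dave must be 20 (only option left). Eliminate 20 elsewhere: Liam.
Liam must be 21 (only option left). Strike 21 from Grace.
That leaves Grace = 24.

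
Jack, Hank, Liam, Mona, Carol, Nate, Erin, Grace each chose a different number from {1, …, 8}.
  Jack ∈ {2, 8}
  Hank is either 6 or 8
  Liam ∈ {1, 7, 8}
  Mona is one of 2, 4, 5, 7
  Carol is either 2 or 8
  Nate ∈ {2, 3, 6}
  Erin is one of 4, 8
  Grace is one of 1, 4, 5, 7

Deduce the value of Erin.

The 8 variables together cover exactly {1, 2, 3, 4, 5, 6, 7, 8} — 8 values for 8 variables — and 3 appears only in Nate's list, so Nate = 3.
The 7 still-open variables together cover exactly {1, 2, 4, 5, 6, 7, 8} — 7 values for 7 variables — and 6 appears only in Hank's list, so Hank = 6.
Jack and Carol between them cover only {2, 8} — a naked pair. Remove those values from Liam, Mona, Erin.
So Erin = 4.

4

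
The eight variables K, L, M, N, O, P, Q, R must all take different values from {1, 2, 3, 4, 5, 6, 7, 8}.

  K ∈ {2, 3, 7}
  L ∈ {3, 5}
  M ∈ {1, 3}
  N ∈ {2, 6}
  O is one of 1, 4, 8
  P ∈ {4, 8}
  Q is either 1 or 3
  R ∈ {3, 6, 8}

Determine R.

6

The 8 variables together cover exactly {1, 2, 3, 4, 5, 6, 7, 8} — 8 values for 8 variables — and 5 appears only in L's list, so L = 5.
Among the 7 still-open variables, 7 fits only K (and all 7 values in {1, 2, 3, 4, 6, 7, 8} must be used), so K = 7.
The 6 still-open variables draw from only 6 values {1, 2, 3, 4, 6, 8}, so each is used; only N can be 2, hence N = 2.
The 5 still-open variables draw from only 5 values {1, 3, 4, 6, 8}, so each is used; only R can be 6, hence R = 6.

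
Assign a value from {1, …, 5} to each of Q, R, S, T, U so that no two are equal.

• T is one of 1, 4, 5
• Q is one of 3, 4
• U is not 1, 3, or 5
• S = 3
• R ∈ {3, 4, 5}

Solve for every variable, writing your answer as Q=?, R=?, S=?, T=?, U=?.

S's domain is down to {3}, so S = 3. So Q, R can't be 3.
That leaves Q = 4. So R, T, U can't be 4.
That leaves R = 5. Strike 5 from T.
That leaves T = 1.
U's domain is down to {2}, so U = 2.

Q=4, R=5, S=3, T=1, U=2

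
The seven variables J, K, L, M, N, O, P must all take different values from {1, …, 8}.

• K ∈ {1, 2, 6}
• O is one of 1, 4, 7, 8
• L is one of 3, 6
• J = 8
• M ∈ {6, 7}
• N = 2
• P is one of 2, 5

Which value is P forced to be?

J must be 8 (only option left). Strike 8 from O.
That leaves N = 2. So K, P can't be 2.
So P = 5.

5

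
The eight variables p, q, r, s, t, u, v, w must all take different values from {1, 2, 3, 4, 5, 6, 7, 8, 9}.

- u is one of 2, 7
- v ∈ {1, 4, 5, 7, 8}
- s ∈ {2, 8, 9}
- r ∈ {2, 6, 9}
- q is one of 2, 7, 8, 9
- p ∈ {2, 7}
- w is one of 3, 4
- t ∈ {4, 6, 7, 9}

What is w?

p and u share exactly the 2 values {2, 7}; by pigeonhole those values go to them, so strike 2, 7 from q, r, s, t, v.
q and s between them cover only {8, 9} — a naked pair. Remove those values from r, t, v.
That leaves r = 6. So t can't be 6.
That leaves t = 4. Eliminate 4 elsewhere: v, w.
So w = 3.

3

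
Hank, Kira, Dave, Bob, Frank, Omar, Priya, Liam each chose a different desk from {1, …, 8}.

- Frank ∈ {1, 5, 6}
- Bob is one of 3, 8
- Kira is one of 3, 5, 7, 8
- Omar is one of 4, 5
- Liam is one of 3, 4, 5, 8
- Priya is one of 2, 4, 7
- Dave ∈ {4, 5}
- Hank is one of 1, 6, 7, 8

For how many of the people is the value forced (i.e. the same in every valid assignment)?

2

Among the 8 variables, 2 fits only Priya (and all 8 values in {1, 2, 3, 4, 5, 6, 7, 8} must be used), so Priya = 2.
Dave and Omar between them cover only {4, 5} — a naked pair. Remove those values from Kira, Frank, Liam.
The 2 variables Bob and Liam are confined to {3, 8}, which locks those values in; drop them from Hank, Kira.
Kira's domain is down to {7}, so Kira = 7. Strike 7 from Hank.
Determined: Kira=7, Priya=2. The other people each still have more than one consistent value. That makes 2.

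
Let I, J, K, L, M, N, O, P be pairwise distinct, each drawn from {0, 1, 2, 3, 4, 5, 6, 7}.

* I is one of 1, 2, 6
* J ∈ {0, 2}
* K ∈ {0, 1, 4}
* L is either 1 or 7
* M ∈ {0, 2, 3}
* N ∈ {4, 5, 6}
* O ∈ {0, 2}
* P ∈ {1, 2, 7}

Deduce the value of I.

The 8 variables draw from only 8 values {0, 1, 2, 3, 4, 5, 6, 7}, so each is used; only M can be 3, hence M = 3.
Among the 7 still-open variables, 5 fits only N (and all 7 values in {0, 1, 2, 4, 5, 6, 7} must be used), so N = 5.
The 6 still-open variables together cover exactly {0, 1, 2, 4, 6, 7} — 6 values for 6 variables — and 4 appears only in K's list, so K = 4.
The 5 still-open variables draw from only 5 values {0, 1, 2, 6, 7}, so each is used; only I can be 6, hence I = 6.

6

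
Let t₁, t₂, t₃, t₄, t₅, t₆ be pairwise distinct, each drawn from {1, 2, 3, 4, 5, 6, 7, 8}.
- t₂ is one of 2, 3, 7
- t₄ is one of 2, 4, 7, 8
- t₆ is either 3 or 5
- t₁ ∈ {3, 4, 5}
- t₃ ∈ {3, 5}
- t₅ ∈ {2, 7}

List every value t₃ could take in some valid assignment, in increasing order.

Among the 6 variables, 8 fits only t₄ (and all 6 values in {2, 3, 4, 5, 7, 8} must be used), so t₄ = 8.
Among the 5 still-open variables, 4 fits only t₁ (and all 5 values in {2, 3, 4, 5, 7} must be used), so t₁ = 4.
The 2 variables t₃ and t₆ are confined to {3, 5}, which locks those values in; drop them from t₂.
No further eliminations apply; t₃ can still be any of 3, 5.

3, 5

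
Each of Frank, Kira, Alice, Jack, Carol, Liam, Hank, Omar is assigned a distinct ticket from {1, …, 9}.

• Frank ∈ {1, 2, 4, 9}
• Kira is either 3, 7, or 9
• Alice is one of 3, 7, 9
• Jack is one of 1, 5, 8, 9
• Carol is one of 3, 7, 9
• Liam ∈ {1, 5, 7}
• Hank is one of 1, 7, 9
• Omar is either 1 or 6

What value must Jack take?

8

Kira, Alice, Carol between them cover only {3, 7, 9} — a naked triple. Remove those values from Frank, Jack, Liam, Hank.
Hank's domain is down to {1}, so Hank = 1. Remove 1 from Frank, Jack, Liam, Omar.
Omar must be 6 (only option left).
Liam's domain is down to {5}, so Liam = 5. So Jack can't be 5.
So Jack = 8.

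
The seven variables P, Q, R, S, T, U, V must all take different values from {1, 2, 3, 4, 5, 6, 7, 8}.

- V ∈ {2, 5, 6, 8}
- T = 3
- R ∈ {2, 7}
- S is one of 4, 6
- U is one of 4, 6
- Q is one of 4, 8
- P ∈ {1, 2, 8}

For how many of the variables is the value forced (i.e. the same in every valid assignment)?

T has just one choice, so T = 3.
The 2 variables S and U are confined to {4, 6}, which locks those values in; drop them from Q, V.
Q has just one choice, so Q = 8. Remove 8 from P, V.
Determined: Q=8, T=3. The other variables each still have more than one consistent value. That makes 2.

2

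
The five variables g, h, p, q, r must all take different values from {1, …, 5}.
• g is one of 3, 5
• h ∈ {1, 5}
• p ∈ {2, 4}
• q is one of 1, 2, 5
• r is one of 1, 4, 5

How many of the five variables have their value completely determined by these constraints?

1

The 5 variables together cover exactly {1, 2, 3, 4, 5} — 5 values for 5 variables — and 3 appears only in g's list, so g = 3.
Determined: g=3. The other variables each still have more than one consistent value. That makes 1.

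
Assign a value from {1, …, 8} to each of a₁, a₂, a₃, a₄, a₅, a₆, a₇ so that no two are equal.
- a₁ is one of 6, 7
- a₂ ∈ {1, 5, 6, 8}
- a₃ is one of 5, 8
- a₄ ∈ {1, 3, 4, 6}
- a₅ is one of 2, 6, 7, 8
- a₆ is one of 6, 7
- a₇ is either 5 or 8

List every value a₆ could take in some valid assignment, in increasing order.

a₁ and a₆ share exactly the 2 values {6, 7}; by pigeonhole those values go to them, so strike 6, 7 from a₂, a₄, a₅.
a₃ and a₇ between them cover only {5, 8} — a naked pair. Remove those values from a₂, a₅.
That leaves a₂ = 1. Strike 1 from a₄.
a₅ has just one choice, so a₅ = 2.
No further eliminations apply; a₆ can still be any of 6, 7.

6, 7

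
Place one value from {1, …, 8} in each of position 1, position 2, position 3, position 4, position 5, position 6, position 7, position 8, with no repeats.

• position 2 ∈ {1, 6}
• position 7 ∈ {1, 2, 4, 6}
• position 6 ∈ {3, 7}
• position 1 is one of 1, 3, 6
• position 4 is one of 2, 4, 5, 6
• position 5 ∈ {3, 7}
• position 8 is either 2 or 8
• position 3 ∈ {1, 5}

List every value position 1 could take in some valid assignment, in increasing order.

1, 6

The 8 variables draw from only 8 values {1, 2, 3, 4, 5, 6, 7, 8}, so each is used; only position 8 can be 8, hence position 8 = 8.
position 5 and position 6 between them cover only {3, 7} — a naked pair. Remove those values from position 1.
position 1 and position 2 share exactly the 2 values {1, 6}; by pigeonhole those values go to them, so strike 1, 6 from position 3, position 4, position 7.
That leaves position 3 = 5. Remove 5 from position 4.
No further eliminations apply; position 1 can still be any of 1, 6.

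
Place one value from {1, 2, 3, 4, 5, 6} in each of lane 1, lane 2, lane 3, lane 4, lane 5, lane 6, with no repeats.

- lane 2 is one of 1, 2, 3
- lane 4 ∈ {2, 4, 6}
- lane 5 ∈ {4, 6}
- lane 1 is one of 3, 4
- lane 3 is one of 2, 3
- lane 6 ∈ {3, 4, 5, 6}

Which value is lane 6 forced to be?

5

The 6 variables draw from only 6 values {1, 2, 3, 4, 5, 6}, so each is used; only lane 2 can be 1, hence lane 2 = 1.
The 5 still-open variables draw from only 5 values {2, 3, 4, 5, 6}, so each is used; only lane 6 can be 5, hence lane 6 = 5.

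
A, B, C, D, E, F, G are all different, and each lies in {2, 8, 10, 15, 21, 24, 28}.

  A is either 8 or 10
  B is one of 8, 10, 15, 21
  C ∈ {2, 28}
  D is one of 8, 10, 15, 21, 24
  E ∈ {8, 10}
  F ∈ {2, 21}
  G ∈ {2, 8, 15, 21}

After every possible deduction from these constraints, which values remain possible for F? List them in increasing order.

The 7 variables draw from only 7 values {2, 8, 10, 15, 21, 24, 28}, so each is used; only D can be 24, hence D = 24.
The 6 still-open variables draw from only 6 values {2, 8, 10, 15, 21, 28}, so each is used; only C can be 28, hence C = 28.
A and E between them cover only {8, 10} — a naked pair. Remove those values from B, G.
No further eliminations apply; F can still be any of 2, 21.

2, 21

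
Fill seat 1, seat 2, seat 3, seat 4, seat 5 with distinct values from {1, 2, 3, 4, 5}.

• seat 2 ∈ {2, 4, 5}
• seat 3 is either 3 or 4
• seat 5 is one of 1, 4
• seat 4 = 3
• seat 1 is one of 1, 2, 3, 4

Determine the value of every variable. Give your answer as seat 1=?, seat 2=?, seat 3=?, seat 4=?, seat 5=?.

seat 1=2, seat 2=5, seat 3=4, seat 4=3, seat 5=1

seat 4's domain is down to {3}, so seat 4 = 3. So seat 1, seat 3 can't be 3.
seat 3 has just one choice, so seat 3 = 4. Strike 4 from seat 1, seat 2, seat 5.
seat 5's domain is down to {1}, so seat 5 = 1. Eliminate 1 elsewhere: seat 1.
seat 1's domain is down to {2}, so seat 1 = 2. Remove 2 from seat 2.
seat 2's domain is down to {5}, so seat 2 = 5.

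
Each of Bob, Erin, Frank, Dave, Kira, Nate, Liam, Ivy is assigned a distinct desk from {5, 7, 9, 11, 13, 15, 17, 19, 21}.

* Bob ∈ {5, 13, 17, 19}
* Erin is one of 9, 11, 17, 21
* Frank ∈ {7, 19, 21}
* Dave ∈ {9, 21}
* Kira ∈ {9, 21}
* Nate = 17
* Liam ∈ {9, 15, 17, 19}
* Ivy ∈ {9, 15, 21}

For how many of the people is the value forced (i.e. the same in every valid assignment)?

Nate must be 17 (only option left). So Bob, Erin, Liam can't be 17.
The 2 variables Dave and Kira are confined to {9, 21}, which locks those values in; drop them from Erin, Frank, Liam, Ivy.
Erin must be 11 (only option left).
Ivy must be 15 (only option left). Eliminate 15 elsewhere: Liam.
Liam must be 19 (only option left). So Bob, Frank can't be 19.
Frank's domain is down to {7}, so Frank = 7.
Determined: Erin=11, Frank=7, Nate=17, Liam=19, Ivy=15. The other people each still have more than one consistent value. That makes 5.

5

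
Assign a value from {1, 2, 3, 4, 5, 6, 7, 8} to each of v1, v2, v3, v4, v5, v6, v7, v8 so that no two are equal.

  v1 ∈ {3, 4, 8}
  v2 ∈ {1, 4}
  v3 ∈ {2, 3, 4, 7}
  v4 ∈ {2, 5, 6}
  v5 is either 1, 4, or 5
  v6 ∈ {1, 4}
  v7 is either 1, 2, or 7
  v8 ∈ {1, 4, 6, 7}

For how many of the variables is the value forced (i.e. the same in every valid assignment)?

3

The 8 variables together cover exactly {1, 2, 3, 4, 5, 6, 7, 8} — 8 values for 8 variables — and 8 appears only in v1's list, so v1 = 8.
The 7 still-open variables together cover exactly {1, 2, 3, 4, 5, 6, 7} — 7 values for 7 variables — and 3 appears only in v3's list, so v3 = 3.
v2 and v6 share exactly the 2 values {1, 4}; by pigeonhole those values go to them, so strike 1, 4 from v5, v7, v8.
v5 must be 5 (only option left). Strike 5 from v4.
Determined: v1=8, v3=3, v5=5. The other variables each still have more than one consistent value. That makes 3.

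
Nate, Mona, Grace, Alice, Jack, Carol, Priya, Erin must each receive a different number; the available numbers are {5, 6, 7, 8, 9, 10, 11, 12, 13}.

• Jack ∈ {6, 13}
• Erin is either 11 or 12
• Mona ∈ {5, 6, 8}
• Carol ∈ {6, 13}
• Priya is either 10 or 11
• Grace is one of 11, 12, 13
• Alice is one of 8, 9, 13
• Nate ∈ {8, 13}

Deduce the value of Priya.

The 8 variables draw from only 8 values {5, 6, 8, 9, 10, 11, 12, 13}, so each is used; only Mona can be 5, hence Mona = 5.
Among the 7 still-open variables, 9 fits only Alice (and all 7 values in {6, 8, 9, 10, 11, 12, 13} must be used), so Alice = 9.
The 6 still-open variables draw from only 6 values {6, 8, 10, 11, 12, 13}, so each is used; only Nate can be 8, hence Nate = 8.
The 5 still-open variables draw from only 5 values {6, 10, 11, 12, 13}, so each is used; only Priya can be 10, hence Priya = 10.

10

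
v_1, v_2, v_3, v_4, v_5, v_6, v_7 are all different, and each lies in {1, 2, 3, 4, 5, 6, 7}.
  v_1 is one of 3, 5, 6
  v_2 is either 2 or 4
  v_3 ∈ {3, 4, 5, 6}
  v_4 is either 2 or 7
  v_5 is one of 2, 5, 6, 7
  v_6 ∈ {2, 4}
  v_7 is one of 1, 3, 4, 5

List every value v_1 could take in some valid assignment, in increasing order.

3, 5, 6

Among the 7 variables, 1 fits only v_7 (and all 7 values in {1, 2, 3, 4, 5, 6, 7} must be used), so v_7 = 1.
v_2 and v_6 share exactly the 2 values {2, 4}; by pigeonhole those values go to them, so strike 2, 4 from v_3, v_4, v_5.
v_4's domain is down to {7}, so v_4 = 7. So v_5 can't be 7.
No further eliminations apply; v_1 can still be any of 3, 5, 6.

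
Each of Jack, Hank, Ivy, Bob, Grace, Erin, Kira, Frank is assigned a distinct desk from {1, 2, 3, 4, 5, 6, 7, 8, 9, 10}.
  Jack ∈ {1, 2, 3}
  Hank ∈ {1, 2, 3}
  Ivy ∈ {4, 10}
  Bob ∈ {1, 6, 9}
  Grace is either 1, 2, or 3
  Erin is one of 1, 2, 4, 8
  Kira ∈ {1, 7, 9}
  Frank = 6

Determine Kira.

Frank's domain is down to {6}, so Frank = 6. Strike 6 from Bob.
The 3 variables Jack, Hank, Grace are confined to {1, 2, 3}, which locks those values in; drop them from Bob, Erin, Kira.
That leaves Bob = 9. Remove 9 from Kira.
So Kira = 7.

7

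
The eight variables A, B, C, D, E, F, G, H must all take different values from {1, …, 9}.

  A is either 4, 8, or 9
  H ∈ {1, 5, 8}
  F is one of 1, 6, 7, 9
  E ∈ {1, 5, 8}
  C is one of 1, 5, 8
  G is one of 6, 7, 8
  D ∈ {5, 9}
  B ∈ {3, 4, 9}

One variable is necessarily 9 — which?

The 8 variables draw from only 8 values {1, 3, 4, 5, 6, 7, 8, 9}, so each is used; only B can be 3, hence B = 3.
The 7 still-open variables together cover exactly {1, 4, 5, 6, 7, 8, 9} — 7 values for 7 variables — and 4 appears only in A's list, so A = 4.
C, E, H share exactly the 3 values {1, 5, 8}; by pigeonhole those values go to them, so strike 1, 5, 8 from D, F, G.
So 9 goes to D.

D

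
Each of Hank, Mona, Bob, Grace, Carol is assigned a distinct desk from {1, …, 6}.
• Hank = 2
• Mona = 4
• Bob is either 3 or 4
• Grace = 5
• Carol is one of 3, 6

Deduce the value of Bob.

Hank must be 2 (only option left).
Mona has just one choice, so Mona = 4. Strike 4 from Bob.
So Bob = 3.

3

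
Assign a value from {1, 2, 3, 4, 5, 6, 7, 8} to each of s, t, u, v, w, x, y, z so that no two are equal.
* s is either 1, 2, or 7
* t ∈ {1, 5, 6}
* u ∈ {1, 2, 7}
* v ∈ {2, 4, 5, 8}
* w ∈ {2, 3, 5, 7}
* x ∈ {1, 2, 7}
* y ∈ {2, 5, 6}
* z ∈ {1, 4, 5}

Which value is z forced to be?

4

The 8 variables together cover exactly {1, 2, 3, 4, 5, 6, 7, 8} — 8 values for 8 variables — and 3 appears only in w's list, so w = 3.
The 7 still-open variables together cover exactly {1, 2, 4, 5, 6, 7, 8} — 7 values for 7 variables — and 8 appears only in v's list, so v = 8.
Among the 6 still-open variables, 4 fits only z (and all 6 values in {1, 2, 4, 5, 6, 7} must be used), so z = 4.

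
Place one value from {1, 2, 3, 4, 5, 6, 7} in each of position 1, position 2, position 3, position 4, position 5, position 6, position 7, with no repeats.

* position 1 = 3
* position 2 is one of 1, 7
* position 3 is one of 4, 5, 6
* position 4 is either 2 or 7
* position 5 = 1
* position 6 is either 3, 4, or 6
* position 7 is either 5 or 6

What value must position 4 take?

position 1 must be 3 (only option left). So position 6 can't be 3.
That leaves position 5 = 1. Strike 1 from position 2.
position 2 must be 7 (only option left). Remove 7 from position 4.
So position 4 = 2.

2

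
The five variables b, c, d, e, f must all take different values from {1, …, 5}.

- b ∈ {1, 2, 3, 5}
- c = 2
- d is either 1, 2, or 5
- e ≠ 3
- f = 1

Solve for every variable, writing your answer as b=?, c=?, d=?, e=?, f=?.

b=3, c=2, d=5, e=4, f=1

c has just one choice, so c = 2. So b, d, e can't be 2.
f must be 1 (only option left). Remove 1 from b, d, e.
That leaves d = 5. Strike 5 from b, e.
e's domain is down to {4}, so e = 4.
b must be 3 (only option left).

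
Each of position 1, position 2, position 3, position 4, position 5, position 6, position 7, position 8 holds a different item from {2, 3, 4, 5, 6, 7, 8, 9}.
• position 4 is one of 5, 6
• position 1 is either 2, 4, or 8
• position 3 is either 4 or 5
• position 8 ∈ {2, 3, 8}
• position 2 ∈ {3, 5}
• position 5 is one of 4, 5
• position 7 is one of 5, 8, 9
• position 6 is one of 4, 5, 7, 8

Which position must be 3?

position 2

Among the 8 variables, 6 fits only position 4 (and all 8 values in {2, 3, 4, 5, 6, 7, 8, 9} must be used), so position 4 = 6.
The 7 still-open variables together cover exactly {2, 3, 4, 5, 7, 8, 9} — 7 values for 7 variables — and 7 appears only in position 6's list, so position 6 = 7.
Among the 6 still-open variables, 9 fits only position 7 (and all 6 values in {2, 3, 4, 5, 8, 9} must be used), so position 7 = 9.
position 3 and position 5 between them cover only {4, 5} — a naked pair. Remove those values from position 1, position 2.
So 3 goes to position 2.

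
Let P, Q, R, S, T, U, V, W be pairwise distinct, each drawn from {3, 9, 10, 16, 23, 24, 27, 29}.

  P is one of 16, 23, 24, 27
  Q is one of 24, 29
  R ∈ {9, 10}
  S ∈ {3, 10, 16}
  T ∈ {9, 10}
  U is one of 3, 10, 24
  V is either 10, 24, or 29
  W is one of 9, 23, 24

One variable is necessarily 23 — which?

W

The 8 variables draw from only 8 values {3, 9, 10, 16, 23, 24, 27, 29}, so each is used; only P can be 27, hence P = 27.
Among the 7 still-open variables, 16 fits only S (and all 7 values in {3, 9, 10, 16, 23, 24, 29} must be used), so S = 16.
The 6 still-open variables draw from only 6 values {3, 9, 10, 23, 24, 29}, so each is used; only U can be 3, hence U = 3.
The 5 still-open variables draw from only 5 values {9, 10, 23, 24, 29}, so each is used; only W can be 23, hence W = 23.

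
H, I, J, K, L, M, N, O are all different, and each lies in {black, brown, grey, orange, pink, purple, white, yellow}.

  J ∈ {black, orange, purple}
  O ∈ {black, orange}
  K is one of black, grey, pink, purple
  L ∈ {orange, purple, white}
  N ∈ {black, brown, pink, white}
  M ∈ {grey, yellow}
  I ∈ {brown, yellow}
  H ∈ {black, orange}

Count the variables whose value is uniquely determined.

2

H and O share exactly the 2 values {black, orange}; by pigeonhole those values go to them, so strike black, orange from J, K, L, N.
J's domain is down to {purple}, so J = purple. So K, L can't be purple.
L's domain is down to {white}, so L = white. So N can't be white.
Determined: J=purple, L=white. The other variables each still have more than one consistent value. That makes 2.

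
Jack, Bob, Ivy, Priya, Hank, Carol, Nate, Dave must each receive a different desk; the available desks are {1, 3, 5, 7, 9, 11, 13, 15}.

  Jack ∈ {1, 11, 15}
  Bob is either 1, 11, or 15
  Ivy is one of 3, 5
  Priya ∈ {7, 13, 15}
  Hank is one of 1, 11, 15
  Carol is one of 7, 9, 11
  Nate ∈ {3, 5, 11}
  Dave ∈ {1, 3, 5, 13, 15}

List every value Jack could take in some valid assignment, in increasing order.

1, 11, 15

Among the 8 variables, 9 fits only Carol (and all 8 values in {1, 3, 5, 7, 9, 11, 13, 15} must be used), so Carol = 9.
Among the 7 still-open variables, 7 fits only Priya (and all 7 values in {1, 3, 5, 7, 11, 13, 15} must be used), so Priya = 7.
The 6 still-open variables together cover exactly {1, 3, 5, 11, 13, 15} — 6 values for 6 variables — and 13 appears only in Dave's list, so Dave = 13.
Jack, Bob, Hank share exactly the 3 values {1, 11, 15}; by pigeonhole those values go to them, so strike 1, 11, 15 from Nate.
No further eliminations apply; Jack can still be any of 1, 11, 15.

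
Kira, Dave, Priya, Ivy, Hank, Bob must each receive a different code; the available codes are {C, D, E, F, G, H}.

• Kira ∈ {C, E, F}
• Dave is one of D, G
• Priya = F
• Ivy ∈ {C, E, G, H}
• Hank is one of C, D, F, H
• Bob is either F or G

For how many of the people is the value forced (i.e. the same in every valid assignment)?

Priya has just one choice, so Priya = F. Strike F from Kira, Hank, Bob.
Bob's domain is down to {G}, so Bob = G. Eliminate G elsewhere: Dave, Ivy.
Dave's domain is down to {D}, so Dave = D. So Hank can't be D.
Determined: Dave=D, Priya=F, Bob=G. The other people each still have more than one consistent value. That makes 3.

3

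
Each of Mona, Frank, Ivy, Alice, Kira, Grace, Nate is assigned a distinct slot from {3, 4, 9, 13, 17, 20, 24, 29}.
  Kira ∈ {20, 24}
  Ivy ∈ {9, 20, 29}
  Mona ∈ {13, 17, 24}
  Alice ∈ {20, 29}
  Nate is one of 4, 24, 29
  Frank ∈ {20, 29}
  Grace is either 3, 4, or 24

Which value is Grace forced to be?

Frank and Alice between them cover only {20, 29} — a naked pair. Remove those values from Ivy, Kira, Nate.
Ivy has just one choice, so Ivy = 9.
Kira must be 24 (only option left). Remove 24 from Mona, Grace, Nate.
Nate must be 4 (only option left). Remove 4 from Grace.
So Grace = 3.

3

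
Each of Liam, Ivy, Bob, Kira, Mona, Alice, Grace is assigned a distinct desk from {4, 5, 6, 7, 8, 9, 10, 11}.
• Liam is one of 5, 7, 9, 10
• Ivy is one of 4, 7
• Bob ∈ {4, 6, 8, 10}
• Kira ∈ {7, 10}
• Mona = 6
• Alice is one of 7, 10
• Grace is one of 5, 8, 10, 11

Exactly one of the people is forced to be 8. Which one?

Bob

Mona has just one choice, so Mona = 6. Remove 6 from Bob.
The 2 variables Kira and Alice are confined to {7, 10}, which locks those values in; drop them from Liam, Ivy, Bob, Grace.
Ivy must be 4 (only option left). Remove 4 from Bob.
So 8 goes to Bob.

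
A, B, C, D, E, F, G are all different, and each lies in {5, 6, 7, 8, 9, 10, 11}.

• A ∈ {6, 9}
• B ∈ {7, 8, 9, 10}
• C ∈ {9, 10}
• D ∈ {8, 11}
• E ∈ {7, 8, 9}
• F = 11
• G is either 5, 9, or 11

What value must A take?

F has just one choice, so F = 11. Strike 11 from D, G.
D must be 8 (only option left). So B, E can't be 8.
The 5 still-open variables draw from only 5 values {5, 6, 7, 9, 10}, so each is used; only G can be 5, hence G = 5.
Among the 4 still-open variables, 6 fits only A (and all 4 values in {6, 7, 9, 10} must be used), so A = 6.

6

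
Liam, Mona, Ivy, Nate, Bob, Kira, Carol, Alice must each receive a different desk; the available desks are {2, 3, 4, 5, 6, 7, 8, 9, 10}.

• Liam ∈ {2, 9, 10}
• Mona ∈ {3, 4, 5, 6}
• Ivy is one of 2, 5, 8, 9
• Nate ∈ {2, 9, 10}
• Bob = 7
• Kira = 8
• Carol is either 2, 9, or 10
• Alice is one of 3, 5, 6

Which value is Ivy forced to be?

Bob must be 7 (only option left).
Kira must be 8 (only option left). So Ivy can't be 8.
Liam, Nate, Carol between them cover only {2, 9, 10} — a naked triple. Remove those values from Ivy.
So Ivy = 5.

5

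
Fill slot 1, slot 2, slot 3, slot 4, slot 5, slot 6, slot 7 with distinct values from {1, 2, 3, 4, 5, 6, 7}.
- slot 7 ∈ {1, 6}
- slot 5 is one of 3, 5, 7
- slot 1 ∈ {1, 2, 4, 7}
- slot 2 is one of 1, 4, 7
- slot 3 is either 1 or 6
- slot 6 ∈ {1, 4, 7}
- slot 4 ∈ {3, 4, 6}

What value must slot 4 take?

3

The 7 variables together cover exactly {1, 2, 3, 4, 5, 6, 7} — 7 values for 7 variables — and 2 appears only in slot 1's list, so slot 1 = 2.
The 6 still-open variables together cover exactly {1, 3, 4, 5, 6, 7} — 6 values for 6 variables — and 5 appears only in slot 5's list, so slot 5 = 5.
The 5 still-open variables together cover exactly {1, 3, 4, 6, 7} — 5 values for 5 variables — and 3 appears only in slot 4's list, so slot 4 = 3.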